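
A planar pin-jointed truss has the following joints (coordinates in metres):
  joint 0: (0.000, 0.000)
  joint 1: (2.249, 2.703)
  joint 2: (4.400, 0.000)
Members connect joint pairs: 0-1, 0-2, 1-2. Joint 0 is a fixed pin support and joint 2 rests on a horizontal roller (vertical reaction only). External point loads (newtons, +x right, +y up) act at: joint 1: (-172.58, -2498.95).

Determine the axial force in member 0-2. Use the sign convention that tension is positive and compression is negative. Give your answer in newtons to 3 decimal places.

932.088

N=3 nodes, M=3 members, R=3 reactions → 2N=6, M+R=6
member 0 (0-1): L=3.5163, (cx,cy)=(0.6396,0.7687)
member 1 (0-2): L=4.4000, (cx,cy)=(1.0000,0.0000)
member 2 (1-2): L=3.4544, (cx,cy)=(0.6227,-0.7825)
solve A·x = −loads:
  F[0-1] = -1727.1322 N (compression)
  F[0-2] = +932.0882 N (tension)
  F[1-2] = -1496.8959 N (compression)
  Rx@0 = +172.5800 N
  Ry@0 = +1327.6648 N
  Ry@2 = +1171.2852 N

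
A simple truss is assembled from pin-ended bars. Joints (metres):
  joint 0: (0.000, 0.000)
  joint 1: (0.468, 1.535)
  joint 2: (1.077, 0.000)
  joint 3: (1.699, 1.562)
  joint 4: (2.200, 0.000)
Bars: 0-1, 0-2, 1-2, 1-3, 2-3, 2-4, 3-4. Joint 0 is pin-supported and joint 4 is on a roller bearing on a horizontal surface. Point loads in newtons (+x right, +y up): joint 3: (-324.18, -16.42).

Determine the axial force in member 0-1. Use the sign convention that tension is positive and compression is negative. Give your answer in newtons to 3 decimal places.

-244.537

N=5 nodes, M=7 members, R=3 reactions → 2N=10, M+R=10
member 0 (0-1): L=1.6048, (cx,cy)=(0.2916,0.9565)
member 1 (0-2): L=1.0770, (cx,cy)=(1.0000,0.0000)
member 2 (1-2): L=1.6514, (cx,cy)=(0.3688,-0.9295)
member 3 (1-3): L=1.2313, (cx,cy)=(0.9998,0.0219)
member 4 (2-3): L=1.6813, (cx,cy)=(0.3700,0.9290)
member 5 (2-4): L=1.1230, (cx,cy)=(1.0000,0.0000)
member 6 (3-4): L=1.6404, (cx,cy)=(0.3054,-0.9522)
solve A·x = −loads:
  F[0-1] = -244.5370 N (compression)
  F[0-2] = -252.8650 N (compression)
  F[1-2] = +247.8045 N (tension)
  F[1-3] = -162.7392 N (compression)
  F[2-3] = -247.9291 N (compression)
  F[2-4] = -69.7574 N (compression)
  F[3-4] = +228.4004 N (tension)
  Rx@0 = +324.1800 N
  Ry@0 = +233.9071 N
  Ry@4 = -217.4871 N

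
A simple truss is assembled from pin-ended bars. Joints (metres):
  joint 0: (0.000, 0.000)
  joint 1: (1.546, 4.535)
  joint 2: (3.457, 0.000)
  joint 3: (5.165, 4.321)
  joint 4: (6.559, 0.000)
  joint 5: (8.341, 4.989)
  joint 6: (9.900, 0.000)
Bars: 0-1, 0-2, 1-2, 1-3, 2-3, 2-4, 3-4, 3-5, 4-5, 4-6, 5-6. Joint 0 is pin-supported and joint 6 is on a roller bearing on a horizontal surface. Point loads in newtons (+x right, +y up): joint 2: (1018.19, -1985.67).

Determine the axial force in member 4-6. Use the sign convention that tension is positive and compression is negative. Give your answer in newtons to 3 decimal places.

216.673

N=7 nodes, M=11 members, R=3 reactions → 2N=14, M+R=14
member 0 (0-1): L=4.7913, (cx,cy)=(0.3227,0.9465)
member 1 (0-2): L=3.4570, (cx,cy)=(1.0000,0.0000)
member 2 (1-2): L=4.9212, (cx,cy)=(0.3883,-0.9215)
member 3 (1-3): L=3.6253, (cx,cy)=(0.9983,-0.0590)
member 4 (2-3): L=4.6463, (cx,cy)=(0.3676,0.9300)
member 5 (2-4): L=3.1020, (cx,cy)=(1.0000,0.0000)
member 6 (3-4): L=4.5403, (cx,cy)=(0.3070,-0.9517)
member 7 (3-5): L=3.2455, (cx,cy)=(0.9786,0.2058)
member 8 (4-5): L=5.2977, (cx,cy)=(0.3364,0.9417)
member 9 (4-6): L=3.3410, (cx,cy)=(1.0000,0.0000)
member 10 (5-6): L=5.2269, (cx,cy)=(0.2983,-0.9545)
solve A·x = −loads:
  F[0-1] = -1365.3187 N (compression)
  F[0-2] = +1458.7370 N (tension)
  F[1-2] = +1467.1670 N (tension)
  F[1-3] = -1012.0426 N (compression)
  F[2-3] = +681.3456 N (tension)
  F[2-4] = +759.8134 N (tension)
  F[3-4] = -839.5247 N (compression)
  F[3-5] = -513.0401 N (compression)
  F[4-5] = +848.4138 N (tension)
  F[4-6] = +216.6725 N (tension)
  F[5-6] = -726.4452 N (compression)
  Rx@0 = -1018.1900 N
  Ry@0 = +1292.2901 N
  Ry@6 = +693.3799 N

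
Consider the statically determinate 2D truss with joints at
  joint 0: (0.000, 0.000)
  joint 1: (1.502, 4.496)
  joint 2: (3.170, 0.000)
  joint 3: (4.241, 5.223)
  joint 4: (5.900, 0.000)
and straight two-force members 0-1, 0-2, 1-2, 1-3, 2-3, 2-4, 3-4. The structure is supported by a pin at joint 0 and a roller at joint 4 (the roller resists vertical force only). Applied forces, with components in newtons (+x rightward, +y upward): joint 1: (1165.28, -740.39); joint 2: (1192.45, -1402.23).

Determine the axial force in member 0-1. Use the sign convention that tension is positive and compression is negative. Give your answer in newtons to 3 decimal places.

-329.741

N=5 nodes, M=7 members, R=3 reactions → 2N=10, M+R=10
member 0 (0-1): L=4.7403, (cx,cy)=(0.3169,0.9485)
member 1 (0-2): L=3.1700, (cx,cy)=(1.0000,0.0000)
member 2 (1-2): L=4.7954, (cx,cy)=(0.3478,-0.9376)
member 3 (1-3): L=2.8338, (cx,cy)=(0.9665,0.2565)
member 4 (2-3): L=5.3317, (cx,cy)=(0.2009,0.9796)
member 5 (2-4): L=2.7300, (cx,cy)=(1.0000,0.0000)
member 6 (3-4): L=5.4801, (cx,cy)=(0.3027,-0.9531)
solve A·x = −loads:
  F[0-1] = -329.7407 N (compression)
  F[0-2] = +2462.2118 N (tension)
  F[1-2] = -742.4814 N (compression)
  F[1-3] = -1046.5283 N (compression)
  F[2-3] = +2142.0098 N (tension)
  F[2-4] = +581.2281 N (tension)
  F[3-4] = -1919.9612 N (compression)
  Rx@0 = -2357.7300 N
  Ry@0 = +312.7499 N
  Ry@4 = +1829.8701 N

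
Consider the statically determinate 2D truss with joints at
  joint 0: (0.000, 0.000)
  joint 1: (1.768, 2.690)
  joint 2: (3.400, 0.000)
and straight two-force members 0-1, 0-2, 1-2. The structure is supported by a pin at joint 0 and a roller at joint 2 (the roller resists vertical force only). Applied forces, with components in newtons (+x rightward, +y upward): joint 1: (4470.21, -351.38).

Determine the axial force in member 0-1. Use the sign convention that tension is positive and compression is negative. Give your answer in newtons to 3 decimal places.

4030.399

N=3 nodes, M=3 members, R=3 reactions → 2N=6, M+R=6
member 0 (0-1): L=3.2190, (cx,cy)=(0.5492,0.8357)
member 1 (0-2): L=3.4000, (cx,cy)=(1.0000,0.0000)
member 2 (1-2): L=3.1464, (cx,cy)=(0.5187,-0.8550)
solve A·x = −loads:
  F[0-1] = +4030.3993 N (tension)
  F[0-2] = +2256.5540 N (tension)
  F[1-2] = -4350.4355 N (compression)
  Rx@0 = -4470.2100 N
  Ry@0 = -3368.0626 N
  Ry@2 = +3719.4426 N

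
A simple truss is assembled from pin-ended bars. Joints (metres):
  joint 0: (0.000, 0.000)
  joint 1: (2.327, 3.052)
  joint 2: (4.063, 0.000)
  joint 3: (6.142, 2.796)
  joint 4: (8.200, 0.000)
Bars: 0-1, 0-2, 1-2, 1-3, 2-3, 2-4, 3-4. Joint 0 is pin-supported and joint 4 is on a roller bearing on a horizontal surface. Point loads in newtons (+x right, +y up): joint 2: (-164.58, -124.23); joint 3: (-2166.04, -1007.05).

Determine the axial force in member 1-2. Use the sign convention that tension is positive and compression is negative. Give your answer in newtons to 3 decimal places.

N=5 nodes, M=7 members, R=3 reactions → 2N=10, M+R=10
member 0 (0-1): L=3.8379, (cx,cy)=(0.6063,0.7952)
member 1 (0-2): L=4.0630, (cx,cy)=(1.0000,0.0000)
member 2 (1-2): L=3.5112, (cx,cy)=(0.4944,-0.8692)
member 3 (1-3): L=3.8236, (cx,cy)=(0.9978,-0.0670)
member 4 (2-3): L=3.4842, (cx,cy)=(0.5967,0.8025)
member 5 (2-4): L=4.1370, (cx,cy)=(1.0000,0.0000)
member 6 (3-4): L=3.4717, (cx,cy)=(0.5928,-0.8054)
solve A·x = −loads:
  F[0-1] = -1325.3996 N (compression)
  F[0-2] = -1527.0064 N (compression)
  F[1-2] = +1325.1822 N (tension)
  F[1-3] = -1462.0913 N (compression)
  F[2-3] = -1280.6024 N (compression)
  F[2-4] = +56.8914 N (tension)
  F[3-4] = -95.9728 N (compression)
  Rx@0 = +2330.6200 N
  Ry@0 = +1053.9873 N
  Ry@4 = +77.2927 N

1325.182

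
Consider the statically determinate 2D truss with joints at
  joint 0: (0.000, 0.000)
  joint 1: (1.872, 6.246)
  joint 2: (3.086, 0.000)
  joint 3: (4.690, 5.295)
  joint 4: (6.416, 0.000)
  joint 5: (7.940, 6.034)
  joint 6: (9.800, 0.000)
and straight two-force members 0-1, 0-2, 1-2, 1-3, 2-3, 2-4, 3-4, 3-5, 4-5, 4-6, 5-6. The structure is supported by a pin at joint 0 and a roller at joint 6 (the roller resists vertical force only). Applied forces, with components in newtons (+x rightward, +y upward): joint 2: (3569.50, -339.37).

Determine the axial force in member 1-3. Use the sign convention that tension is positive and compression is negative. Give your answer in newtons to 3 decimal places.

N=7 nodes, M=11 members, R=3 reactions → 2N=14, M+R=14
member 0 (0-1): L=6.5205, (cx,cy)=(0.2871,0.9579)
member 1 (0-2): L=3.0860, (cx,cy)=(1.0000,0.0000)
member 2 (1-2): L=6.3629, (cx,cy)=(0.1908,-0.9816)
member 3 (1-3): L=2.9741, (cx,cy)=(0.9475,-0.3198)
member 4 (2-3): L=5.5326, (cx,cy)=(0.2899,0.9571)
member 5 (2-4): L=3.3300, (cx,cy)=(1.0000,0.0000)
member 6 (3-4): L=5.5692, (cx,cy)=(0.3099,-0.9508)
member 7 (3-5): L=3.3330, (cx,cy)=(0.9751,0.2217)
member 8 (4-5): L=6.2235, (cx,cy)=(0.2449,0.9696)
member 9 (4-6): L=3.3840, (cx,cy)=(1.0000,0.0000)
member 10 (5-6): L=6.3142, (cx,cy)=(0.2946,-0.9556)
solve A·x = −loads:
  F[0-1] = -242.7211 N (compression)
  F[0-2] = +3639.1839 N (tension)
  F[1-2] = +279.1188 N (tension)
  F[1-3] = -129.7500 N (compression)
  F[2-3] = +68.3125 N (tension)
  F[2-4] = +103.1331 N (tension)
  F[3-4] = -127.6082 N (compression)
  F[3-5] = -65.2081 N (compression)
  F[4-5] = +125.1351 N (tension)
  F[4-6] = +32.9421 N (tension)
  F[5-6] = -111.8290 N (compression)
  Rx@0 = -3569.5000 N
  Ry@0 = +232.5031 N
  Ry@6 = +106.8669 N

-129.750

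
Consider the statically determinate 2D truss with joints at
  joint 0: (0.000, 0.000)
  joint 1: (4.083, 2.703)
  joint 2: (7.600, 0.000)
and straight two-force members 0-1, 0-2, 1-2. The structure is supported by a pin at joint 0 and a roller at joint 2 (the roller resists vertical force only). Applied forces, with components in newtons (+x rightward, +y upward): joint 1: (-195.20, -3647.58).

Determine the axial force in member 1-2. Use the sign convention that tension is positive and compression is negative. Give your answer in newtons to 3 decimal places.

-3101.861

N=3 nodes, M=3 members, R=3 reactions → 2N=6, M+R=6
member 0 (0-1): L=4.8966, (cx,cy)=(0.8338,0.5520)
member 1 (0-2): L=7.6000, (cx,cy)=(1.0000,0.0000)
member 2 (1-2): L=4.4357, (cx,cy)=(0.7929,-0.6094)
solve A·x = −loads:
  F[0-1] = -3183.6142 N (compression)
  F[0-2] = +2459.4147 N (tension)
  F[1-2] = -3101.8605 N (compression)
  Rx@0 = +195.2000 N
  Ry@0 = +1757.3901 N
  Ry@2 = +1890.1899 N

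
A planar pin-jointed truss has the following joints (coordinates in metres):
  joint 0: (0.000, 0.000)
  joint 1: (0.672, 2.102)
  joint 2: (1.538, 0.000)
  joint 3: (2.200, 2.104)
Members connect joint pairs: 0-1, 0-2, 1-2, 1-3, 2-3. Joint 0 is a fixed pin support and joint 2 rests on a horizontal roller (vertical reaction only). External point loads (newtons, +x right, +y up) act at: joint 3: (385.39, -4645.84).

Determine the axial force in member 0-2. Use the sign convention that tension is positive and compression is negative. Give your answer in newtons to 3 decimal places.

-422.456

N=4 nodes, M=5 members, R=3 reactions → 2N=8, M+R=8
member 0 (0-1): L=2.2068, (cx,cy)=(0.3045,0.9525)
member 1 (0-2): L=1.5380, (cx,cy)=(1.0000,0.0000)
member 2 (1-2): L=2.2734, (cx,cy)=(0.3809,-0.9246)
member 3 (1-3): L=1.5280, (cx,cy)=(1.0000,0.0013)
member 4 (2-3): L=2.2057, (cx,cy)=(0.3001,0.9539)
solve A·x = −loads:
  F[0-1] = +2652.9138 N (tension)
  F[0-2] = -422.4558 N (compression)
  F[1-2] = -2730.3585 N (compression)
  F[1-3] = +1847.9141 N (tension)
  F[2-3] = -4872.9130 N (compression)
  Rx@0 = -385.3900 N
  Ry@0 = -2526.9224 N
  Ry@2 = +7172.7624 N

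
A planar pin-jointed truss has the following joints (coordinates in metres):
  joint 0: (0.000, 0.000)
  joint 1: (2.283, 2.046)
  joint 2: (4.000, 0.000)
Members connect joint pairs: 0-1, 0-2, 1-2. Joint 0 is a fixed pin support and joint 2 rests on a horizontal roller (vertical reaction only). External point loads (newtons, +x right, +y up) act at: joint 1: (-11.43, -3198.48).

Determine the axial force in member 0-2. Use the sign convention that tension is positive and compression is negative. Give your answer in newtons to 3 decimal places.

1527.078

N=3 nodes, M=3 members, R=3 reactions → 2N=6, M+R=6
member 0 (0-1): L=3.0656, (cx,cy)=(0.7447,0.6674)
member 1 (0-2): L=4.0000, (cx,cy)=(1.0000,0.0000)
member 2 (1-2): L=2.6710, (cx,cy)=(0.6428,-0.7660)
solve A·x = −loads:
  F[0-1] = -2065.9329 N (compression)
  F[0-2] = +1527.0777 N (tension)
  F[1-2] = -2375.5470 N (compression)
  Rx@0 = +11.4300 N
  Ry@0 = +1378.7940 N
  Ry@2 = +1819.6860 N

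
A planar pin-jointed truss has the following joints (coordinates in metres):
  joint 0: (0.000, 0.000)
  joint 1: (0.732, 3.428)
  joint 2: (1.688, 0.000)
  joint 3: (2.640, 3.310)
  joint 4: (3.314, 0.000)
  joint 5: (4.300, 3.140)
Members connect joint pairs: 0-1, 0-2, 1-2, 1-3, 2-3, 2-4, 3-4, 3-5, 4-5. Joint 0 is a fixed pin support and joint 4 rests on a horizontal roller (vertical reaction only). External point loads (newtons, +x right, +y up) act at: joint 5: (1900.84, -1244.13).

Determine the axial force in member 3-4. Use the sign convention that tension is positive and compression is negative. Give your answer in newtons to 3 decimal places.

-2447.780

N=6 nodes, M=9 members, R=3 reactions → 2N=12, M+R=12
member 0 (0-1): L=3.5053, (cx,cy)=(0.2088,0.9780)
member 1 (0-2): L=1.6880, (cx,cy)=(1.0000,0.0000)
member 2 (1-2): L=3.5588, (cx,cy)=(0.2686,-0.9632)
member 3 (1-3): L=1.9116, (cx,cy)=(0.9981,-0.0617)
member 4 (2-3): L=3.4442, (cx,cy)=(0.2764,0.9610)
member 5 (2-4): L=1.6260, (cx,cy)=(1.0000,0.0000)
member 6 (3-4): L=3.3779, (cx,cy)=(0.1995,-0.9799)
member 7 (3-5): L=1.6687, (cx,cy)=(0.9948,-0.1019)
member 8 (4-5): L=3.2912, (cx,cy)=(0.2996,0.9541)
solve A·x = −loads:
  F[0-1] = +2220.1467 N (tension)
  F[0-2] = +1437.2120 N (tension)
  F[1-2] = -2323.8965 N (compression)
  F[1-3] = +1089.9730 N (tension)
  F[2-3] = +2329.2242 N (tension)
  F[2-4] = +169.1293 N (tension)
  F[3-4] = -2447.7804 N (compression)
  F[3-5] = +2231.7299 N (tension)
  F[4-5] = -1065.7189 N (compression)
  Rx@0 = -1900.8400 N
  Ry@0 = -2171.1979 N
  Ry@4 = +3415.3279 N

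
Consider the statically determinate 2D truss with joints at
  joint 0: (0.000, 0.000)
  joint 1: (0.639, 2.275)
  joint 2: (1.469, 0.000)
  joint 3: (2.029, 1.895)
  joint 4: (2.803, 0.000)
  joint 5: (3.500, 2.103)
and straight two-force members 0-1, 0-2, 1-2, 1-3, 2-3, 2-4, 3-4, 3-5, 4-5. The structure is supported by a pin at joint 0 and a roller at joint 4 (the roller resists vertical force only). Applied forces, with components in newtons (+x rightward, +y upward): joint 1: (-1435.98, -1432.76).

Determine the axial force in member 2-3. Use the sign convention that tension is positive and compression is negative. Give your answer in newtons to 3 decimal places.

-718.965

N=6 nodes, M=9 members, R=3 reactions → 2N=12, M+R=12
member 0 (0-1): L=2.3630, (cx,cy)=(0.2704,0.9627)
member 1 (0-2): L=1.4690, (cx,cy)=(1.0000,0.0000)
member 2 (1-2): L=2.4217, (cx,cy)=(0.3427,-0.9394)
member 3 (1-3): L=1.4410, (cx,cy)=(0.9646,-0.2637)
member 4 (2-3): L=1.9760, (cx,cy)=(0.2834,0.9590)
member 5 (2-4): L=1.3340, (cx,cy)=(1.0000,0.0000)
member 6 (3-4): L=2.0470, (cx,cy)=(0.3781,-0.9258)
member 7 (3-5): L=1.4856, (cx,cy)=(0.9902,0.1400)
member 8 (4-5): L=2.2155, (cx,cy)=(0.3146,0.9492)
solve A·x = −loads:
  F[0-1] = -2359.5253 N (compression)
  F[0-2] = -797.9297 N (compression)
  F[1-2] = +733.9426 N (tension)
  F[1-3] = +566.4297 N (tension)
  F[2-3] = -718.9646 N (compression)
  F[2-4] = -342.6262 N (compression)
  F[3-4] = +906.1328 N (tension)
  F[3-5] = -0.0000 N (compression)
  F[4-5] = +0.0000 N (tension)
  Rx@0 = +1435.9800 N
  Ry@0 = +2271.6187 N
  Ry@4 = -838.8587 N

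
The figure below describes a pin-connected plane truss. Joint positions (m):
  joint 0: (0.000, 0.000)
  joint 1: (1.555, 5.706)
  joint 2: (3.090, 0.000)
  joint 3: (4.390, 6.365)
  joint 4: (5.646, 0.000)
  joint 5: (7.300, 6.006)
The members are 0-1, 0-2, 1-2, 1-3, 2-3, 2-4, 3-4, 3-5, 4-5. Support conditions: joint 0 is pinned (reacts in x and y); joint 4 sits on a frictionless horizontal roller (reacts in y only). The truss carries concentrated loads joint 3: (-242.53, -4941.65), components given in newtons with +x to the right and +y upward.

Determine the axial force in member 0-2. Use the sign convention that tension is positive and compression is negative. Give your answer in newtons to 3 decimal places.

N=6 nodes, M=9 members, R=3 reactions → 2N=12, M+R=12
member 0 (0-1): L=5.9141, (cx,cy)=(0.2629,0.9648)
member 1 (0-2): L=3.0900, (cx,cy)=(1.0000,0.0000)
member 2 (1-2): L=5.9089, (cx,cy)=(0.2598,-0.9657)
member 3 (1-3): L=2.9106, (cx,cy)=(0.9740,0.2264)
member 4 (2-3): L=6.4964, (cx,cy)=(0.2001,0.9798)
member 5 (2-4): L=2.5560, (cx,cy)=(1.0000,0.0000)
member 6 (3-4): L=6.4877, (cx,cy)=(0.1936,-0.9811)
member 7 (3-5): L=2.9321, (cx,cy)=(0.9925,-0.1224)
member 8 (4-5): L=6.2296, (cx,cy)=(0.2655,0.9641)
solve A·x = −loads:
  F[0-1] = -1422.7883 N (compression)
  F[0-2] = +131.5657 N (tension)
  F[1-2] = +1253.1189 N (tension)
  F[1-3] = -718.2832 N (compression)
  F[2-3] = -1235.0784 N (compression)
  F[2-4] = +704.2525 N (tension)
  F[3-4] = -3637.7444 N (compression)
  F[3-5] = -0.0000 N (compression)
  F[4-5] = +0.0000 N (tension)
  Rx@0 = +242.5300 N
  Ry@0 = +1372.7269 N
  Ry@4 = +3568.9231 N

131.566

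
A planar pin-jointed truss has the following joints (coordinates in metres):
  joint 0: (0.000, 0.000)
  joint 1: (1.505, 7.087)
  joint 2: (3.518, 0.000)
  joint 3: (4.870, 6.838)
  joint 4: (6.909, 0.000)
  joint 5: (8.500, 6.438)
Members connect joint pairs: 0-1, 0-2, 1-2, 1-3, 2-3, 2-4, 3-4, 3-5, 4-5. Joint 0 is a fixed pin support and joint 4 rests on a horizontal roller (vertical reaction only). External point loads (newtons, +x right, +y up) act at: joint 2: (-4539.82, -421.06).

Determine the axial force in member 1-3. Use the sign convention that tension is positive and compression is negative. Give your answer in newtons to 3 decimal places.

-105.075

N=6 nodes, M=9 members, R=3 reactions → 2N=12, M+R=12
member 0 (0-1): L=7.2450, (cx,cy)=(0.2077,0.9782)
member 1 (0-2): L=3.5180, (cx,cy)=(1.0000,0.0000)
member 2 (1-2): L=7.3673, (cx,cy)=(0.2732,-0.9619)
member 3 (1-3): L=3.3742, (cx,cy)=(0.9973,-0.0738)
member 4 (2-3): L=6.9704, (cx,cy)=(0.1940,0.9810)
member 5 (2-4): L=3.3910, (cx,cy)=(1.0000,0.0000)
member 6 (3-4): L=7.1355, (cx,cy)=(0.2858,-0.9583)
member 7 (3-5): L=3.6520, (cx,cy)=(0.9940,-0.1095)
member 8 (4-5): L=6.6317, (cx,cy)=(0.2399,0.9708)
solve A·x = −loads:
  F[0-1] = -211.2686 N (compression)
  F[0-2] = -4495.9335 N (compression)
  F[1-2] = +222.8958 N (tension)
  F[1-3] = -105.0754 N (compression)
  F[2-3] = +210.6463 N (tension)
  F[2-4] = +63.9312 N (tension)
  F[3-4] = -223.7287 N (compression)
  F[3-5] = -0.0000 N (tension)
  F[4-5] = +0.0000 N (tension)
  Rx@0 = +4539.8200 N
  Ry@0 = +206.6601 N
  Ry@4 = +214.3999 N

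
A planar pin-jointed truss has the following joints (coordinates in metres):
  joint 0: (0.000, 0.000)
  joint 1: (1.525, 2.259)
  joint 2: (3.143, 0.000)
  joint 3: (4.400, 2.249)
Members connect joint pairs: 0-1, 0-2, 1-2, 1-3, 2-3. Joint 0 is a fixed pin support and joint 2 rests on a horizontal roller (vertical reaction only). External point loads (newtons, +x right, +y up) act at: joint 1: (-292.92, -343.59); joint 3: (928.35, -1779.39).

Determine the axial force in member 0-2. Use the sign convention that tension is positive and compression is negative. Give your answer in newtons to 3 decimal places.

N=4 nodes, M=5 members, R=3 reactions → 2N=8, M+R=8
member 0 (0-1): L=2.7256, (cx,cy)=(0.5595,0.8288)
member 1 (0-2): L=3.1430, (cx,cy)=(1.0000,0.0000)
member 2 (1-2): L=2.7787, (cx,cy)=(0.5823,-0.8130)
member 3 (1-3): L=2.8750, (cx,cy)=(1.0000,-0.0035)
member 4 (2-3): L=2.5764, (cx,cy)=(0.4879,0.8729)
solve A·x = −loads:
  F[0-1] = +1192.6848 N (tension)
  F[0-2] = -31.8974 N (compression)
  F[1-2] = -1646.7646 N (compression)
  F[1-3] = +1919.1586 N (tension)
  F[2-3] = -2030.8117 N (compression)
  Rx@0 = -635.4300 N
  Ry@0 = -988.5197 N
  Ry@2 = +3111.4997 N

-31.897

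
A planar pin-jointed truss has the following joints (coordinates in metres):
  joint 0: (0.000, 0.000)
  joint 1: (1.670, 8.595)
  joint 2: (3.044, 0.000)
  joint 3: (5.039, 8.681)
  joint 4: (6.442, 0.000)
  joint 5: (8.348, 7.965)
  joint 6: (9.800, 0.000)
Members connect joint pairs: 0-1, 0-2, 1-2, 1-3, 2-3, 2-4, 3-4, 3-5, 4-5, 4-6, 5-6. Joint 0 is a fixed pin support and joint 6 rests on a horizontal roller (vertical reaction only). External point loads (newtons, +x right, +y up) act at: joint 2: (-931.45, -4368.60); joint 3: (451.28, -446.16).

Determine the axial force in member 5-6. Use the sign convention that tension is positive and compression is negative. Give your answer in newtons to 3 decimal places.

-2018.832

N=7 nodes, M=11 members, R=3 reactions → 2N=14, M+R=14
member 0 (0-1): L=8.7557, (cx,cy)=(0.1907,0.9816)
member 1 (0-2): L=3.0440, (cx,cy)=(1.0000,0.0000)
member 2 (1-2): L=8.7041, (cx,cy)=(0.1579,-0.9875)
member 3 (1-3): L=3.3701, (cx,cy)=(0.9997,0.0255)
member 4 (2-3): L=8.9073, (cx,cy)=(0.2240,0.9746)
member 5 (2-4): L=3.3980, (cx,cy)=(1.0000,0.0000)
member 6 (3-4): L=8.7936, (cx,cy)=(0.1595,-0.9872)
member 7 (3-5): L=3.3856, (cx,cy)=(0.9774,-0.2115)
member 8 (4-5): L=8.1899, (cx,cy)=(0.2327,0.9725)
member 9 (4-6): L=3.3580, (cx,cy)=(1.0000,0.0000)
member 10 (5-6): L=8.0963, (cx,cy)=(0.1793,-0.9838)
solve A·x = −loads:
  F[0-1] = -2881.5593 N (compression)
  F[0-2] = +69.4358 N (tension)
  F[1-2] = +2838.7835 N (tension)
  F[1-3] = -998.0501 N (compression)
  F[2-3] = +1606.2145 N (tension)
  F[2-4] = +1089.2550 N (tension)
  F[3-4] = -1837.3749 N (compression)
  F[3-5] = -814.5309 N (compression)
  F[4-5] = +1865.0487 N (tension)
  F[4-6] = +362.0612 N (tension)
  F[5-6] = -2018.8317 N (compression)
  Rx@0 = +480.1700 N
  Ry@0 = +2828.6600 N
  Ry@6 = +1986.1000 N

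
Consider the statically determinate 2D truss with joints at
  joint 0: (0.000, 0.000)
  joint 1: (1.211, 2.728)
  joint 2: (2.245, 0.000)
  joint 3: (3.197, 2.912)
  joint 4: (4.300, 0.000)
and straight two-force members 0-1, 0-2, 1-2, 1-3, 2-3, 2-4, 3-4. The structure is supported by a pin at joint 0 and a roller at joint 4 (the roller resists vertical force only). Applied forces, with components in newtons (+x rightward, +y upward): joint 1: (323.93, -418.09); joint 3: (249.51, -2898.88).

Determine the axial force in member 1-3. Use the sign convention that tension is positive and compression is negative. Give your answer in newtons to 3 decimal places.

N=5 nodes, M=7 members, R=3 reactions → 2N=10, M+R=10
member 0 (0-1): L=2.9847, (cx,cy)=(0.4057,0.9140)
member 1 (0-2): L=2.2450, (cx,cy)=(1.0000,0.0000)
member 2 (1-2): L=2.9174, (cx,cy)=(0.3544,-0.9351)
member 3 (1-3): L=1.9945, (cx,cy)=(0.9957,0.0923)
member 4 (2-3): L=3.0637, (cx,cy)=(0.3107,0.9505)
member 5 (2-4): L=2.0550, (cx,cy)=(1.0000,0.0000)
member 6 (3-4): L=3.1139, (cx,cy)=(0.3542,-0.9352)
solve A·x = −loads:
  F[0-1] = -732.4611 N (compression)
  F[0-2] = +870.6246 N (tension)
  F[1-2] = +200.2514 N (tension)
  F[1-3] = -695.0531 N (compression)
  F[2-3] = -197.0045 N (compression)
  F[2-4] = +1002.8160 N (tension)
  F[3-4] = -2831.0658 N (compression)
  Rx@0 = -573.4400 N
  Ry@0 = +669.4629 N
  Ry@4 = +2647.5071 N

-695.053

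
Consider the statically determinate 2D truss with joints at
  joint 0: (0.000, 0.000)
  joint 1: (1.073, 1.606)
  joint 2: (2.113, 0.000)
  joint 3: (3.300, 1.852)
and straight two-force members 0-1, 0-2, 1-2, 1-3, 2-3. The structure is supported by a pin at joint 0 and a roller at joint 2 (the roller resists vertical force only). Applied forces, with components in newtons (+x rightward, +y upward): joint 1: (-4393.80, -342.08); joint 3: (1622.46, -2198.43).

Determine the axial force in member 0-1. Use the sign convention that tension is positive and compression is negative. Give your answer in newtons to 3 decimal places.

N=4 nodes, M=5 members, R=3 reactions → 2N=8, M+R=8
member 0 (0-1): L=1.9315, (cx,cy)=(0.5555,0.8315)
member 1 (0-2): L=2.1130, (cx,cy)=(1.0000,0.0000)
member 2 (1-2): L=1.9133, (cx,cy)=(0.5436,-0.8394)
member 3 (1-3): L=2.2405, (cx,cy)=(0.9940,0.1098)
member 4 (2-3): L=2.1997, (cx,cy)=(0.5396,0.8419)
solve A·x = −loads:
  F[0-1] = -1023.2964 N (compression)
  F[0-2] = -2202.8617 N (compression)
  F[1-2] = +1035.4914 N (tension)
  F[1-3] = +3282.3196 N (tension)
  F[2-3] = -3039.2707 N (compression)
  Rx@0 = +2771.3400 N
  Ry@0 = +850.8631 N
  Ry@2 = +1689.6469 N

-1023.296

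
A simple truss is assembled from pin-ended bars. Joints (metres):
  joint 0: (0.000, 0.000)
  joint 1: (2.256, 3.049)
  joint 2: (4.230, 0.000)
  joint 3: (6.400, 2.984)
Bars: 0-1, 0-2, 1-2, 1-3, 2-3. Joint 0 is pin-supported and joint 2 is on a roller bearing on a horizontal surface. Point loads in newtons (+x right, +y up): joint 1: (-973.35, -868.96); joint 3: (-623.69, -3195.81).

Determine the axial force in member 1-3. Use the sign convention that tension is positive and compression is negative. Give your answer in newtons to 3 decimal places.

N=4 nodes, M=5 members, R=3 reactions → 2N=8, M+R=8
member 0 (0-1): L=3.7929, (cx,cy)=(0.5948,0.8039)
member 1 (0-2): L=4.2300, (cx,cy)=(1.0000,0.0000)
member 2 (1-2): L=3.6322, (cx,cy)=(0.5435,-0.8394)
member 3 (1-3): L=4.1445, (cx,cy)=(0.9999,-0.0157)
member 4 (2-3): L=3.6896, (cx,cy)=(0.5881,0.8088)
solve A·x = −loads:
  F[0-1] = +114.9120 N (tension)
  F[0-2] = -1665.3895 N (compression)
  F[1-2] = -1176.6374 N (compression)
  F[1-3] = +1681.3712 N (tension)
  F[2-3] = -3918.8910 N (compression)
  Rx@0 = +1597.0400 N
  Ry@0 = -92.3748 N
  Ry@2 = +4157.1448 N

1681.371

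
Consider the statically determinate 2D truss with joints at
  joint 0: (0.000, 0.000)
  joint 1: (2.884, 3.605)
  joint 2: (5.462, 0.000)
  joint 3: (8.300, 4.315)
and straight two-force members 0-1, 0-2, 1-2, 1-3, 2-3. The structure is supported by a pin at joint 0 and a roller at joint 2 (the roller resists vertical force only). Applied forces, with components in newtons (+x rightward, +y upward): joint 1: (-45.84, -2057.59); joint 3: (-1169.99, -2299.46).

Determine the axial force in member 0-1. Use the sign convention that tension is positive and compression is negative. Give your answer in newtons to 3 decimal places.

N=4 nodes, M=5 members, R=3 reactions → 2N=8, M+R=8
member 0 (0-1): L=4.6167, (cx,cy)=(0.6247,0.7809)
member 1 (0-2): L=5.4620, (cx,cy)=(1.0000,0.0000)
member 2 (1-2): L=4.4319, (cx,cy)=(0.5817,-0.8134)
member 3 (1-3): L=5.4623, (cx,cy)=(0.9915,0.1300)
member 4 (2-3): L=5.1646, (cx,cy)=(0.5495,0.8355)
solve A·x = −loads:
  F[0-1] = -936.0518 N (compression)
  F[0-2] = -631.0831 N (compression)
  F[1-2] = -1570.5892 N (compression)
  F[1-3] = +377.8892 N (tension)
  F[2-3] = -2811.0205 N (compression)
  Rx@0 = +1215.8300 N
  Ry@0 = +730.9336 N
  Ry@2 = +3626.1164 N

-936.052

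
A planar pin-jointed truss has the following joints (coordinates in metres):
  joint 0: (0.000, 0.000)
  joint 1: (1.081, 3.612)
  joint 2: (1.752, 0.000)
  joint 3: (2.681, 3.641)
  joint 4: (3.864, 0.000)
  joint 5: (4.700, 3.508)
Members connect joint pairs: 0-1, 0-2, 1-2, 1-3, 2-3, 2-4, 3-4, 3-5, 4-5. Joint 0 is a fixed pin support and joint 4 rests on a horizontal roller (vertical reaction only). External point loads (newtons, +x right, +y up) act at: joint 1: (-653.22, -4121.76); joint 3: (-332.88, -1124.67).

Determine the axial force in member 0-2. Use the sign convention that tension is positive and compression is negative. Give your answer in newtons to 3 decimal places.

282.029

N=6 nodes, M=9 members, R=3 reactions → 2N=12, M+R=12
member 0 (0-1): L=3.7703, (cx,cy)=(0.2867,0.9580)
member 1 (0-2): L=1.7520, (cx,cy)=(1.0000,0.0000)
member 2 (1-2): L=3.6738, (cx,cy)=(0.1826,-0.9832)
member 3 (1-3): L=1.6003, (cx,cy)=(0.9998,0.0181)
member 4 (2-3): L=3.7576, (cx,cy)=(0.2472,0.9690)
member 5 (2-4): L=2.1120, (cx,cy)=(1.0000,0.0000)
member 6 (3-4): L=3.8284, (cx,cy)=(0.3090,-0.9511)
member 7 (3-5): L=2.0234, (cx,cy)=(0.9978,-0.0657)
member 8 (4-5): L=3.6062, (cx,cy)=(0.2318,0.9728)
solve A·x = −loads:
  F[0-1] = -4422.9584 N (compression)
  F[0-2] = +282.0292 N (tension)
  F[1-2] = +105.7884 N (tension)
  F[1-3] = -634.3351 N (compression)
  F[2-3] = -107.3411 N (compression)
  F[2-4] = +327.8888 N (tension)
  F[3-4] = -1061.0968 N (compression)
  F[3-5] = -0.0000 N (compression)
  F[4-5] = +0.0000 N (tension)
  Rx@0 = +986.1000 N
  Ry@0 = +4237.2643 N
  Ry@4 = +1009.1657 N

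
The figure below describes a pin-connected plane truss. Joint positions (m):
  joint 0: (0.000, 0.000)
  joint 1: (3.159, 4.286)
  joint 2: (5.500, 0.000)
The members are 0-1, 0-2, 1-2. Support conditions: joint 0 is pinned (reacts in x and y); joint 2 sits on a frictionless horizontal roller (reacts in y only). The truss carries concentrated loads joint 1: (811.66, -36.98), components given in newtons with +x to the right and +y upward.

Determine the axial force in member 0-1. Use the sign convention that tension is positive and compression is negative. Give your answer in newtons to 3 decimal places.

766.190

N=3 nodes, M=3 members, R=3 reactions → 2N=6, M+R=6
member 0 (0-1): L=5.3244, (cx,cy)=(0.5933,0.8050)
member 1 (0-2): L=5.5000, (cx,cy)=(1.0000,0.0000)
member 2 (1-2): L=4.8837, (cx,cy)=(0.4794,-0.8776)
solve A·x = −loads:
  F[0-1] = +766.1903 N (tension)
  F[0-2] = +357.0732 N (tension)
  F[1-2] = -744.9048 N (compression)
  Rx@0 = -811.6600 N
  Ry@0 = -616.7645 N
  Ry@2 = +653.7445 N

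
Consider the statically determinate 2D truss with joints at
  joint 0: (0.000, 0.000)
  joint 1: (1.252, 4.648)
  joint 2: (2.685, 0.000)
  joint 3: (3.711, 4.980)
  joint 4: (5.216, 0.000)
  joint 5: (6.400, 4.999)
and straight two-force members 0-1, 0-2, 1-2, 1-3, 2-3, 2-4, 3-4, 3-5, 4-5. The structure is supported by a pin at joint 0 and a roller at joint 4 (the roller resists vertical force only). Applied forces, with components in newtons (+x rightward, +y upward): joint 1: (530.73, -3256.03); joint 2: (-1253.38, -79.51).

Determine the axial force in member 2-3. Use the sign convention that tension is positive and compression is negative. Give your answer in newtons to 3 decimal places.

1415.971

N=6 nodes, M=9 members, R=3 reactions → 2N=12, M+R=12
member 0 (0-1): L=4.8137, (cx,cy)=(0.2601,0.9656)
member 1 (0-2): L=2.6850, (cx,cy)=(1.0000,0.0000)
member 2 (1-2): L=4.8639, (cx,cy)=(0.2946,-0.9556)
member 3 (1-3): L=2.4813, (cx,cy)=(0.9910,0.1338)
member 4 (2-3): L=5.0846, (cx,cy)=(0.2018,0.9794)
member 5 (2-4): L=2.5310, (cx,cy)=(1.0000,0.0000)
member 6 (3-4): L=5.2024, (cx,cy)=(0.2893,-0.9572)
member 7 (3-5): L=2.6891, (cx,cy)=(1.0000,0.0071)
member 8 (4-5): L=5.1373, (cx,cy)=(0.2305,0.9731)
solve A·x = −loads:
  F[0-1] = -2112.8448 N (compression)
  F[0-2] = -173.1146 N (compression)
  F[1-2] = -1368.0564 N (compression)
  F[1-3] = -683.3527 N (compression)
  F[2-3] = +1415.9714 N (tension)
  F[2-4] = +391.4848 N (tension)
  F[3-4] = -1353.2744 N (compression)
  F[3-5] = +0.0000 N (tension)
  F[4-5] = +0.0000 N (tension)
  Rx@0 = +722.6500 N
  Ry@0 = +2040.1284 N
  Ry@4 = +1295.4116 N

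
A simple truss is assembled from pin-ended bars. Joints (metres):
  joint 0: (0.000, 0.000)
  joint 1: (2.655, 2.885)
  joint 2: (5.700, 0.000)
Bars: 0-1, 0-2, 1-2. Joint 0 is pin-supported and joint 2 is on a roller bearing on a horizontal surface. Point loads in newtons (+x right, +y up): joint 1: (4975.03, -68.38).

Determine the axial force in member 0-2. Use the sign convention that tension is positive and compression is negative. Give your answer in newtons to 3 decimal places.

2691.330

N=3 nodes, M=3 members, R=3 reactions → 2N=6, M+R=6
member 0 (0-1): L=3.9207, (cx,cy)=(0.6772,0.7358)
member 1 (0-2): L=5.7000, (cx,cy)=(1.0000,0.0000)
member 2 (1-2): L=4.1947, (cx,cy)=(0.7259,-0.6878)
solve A·x = −loads:
  F[0-1] = +3372.4316 N (tension)
  F[0-2] = +2691.3305 N (tension)
  F[1-2] = -3707.4684 N (compression)
  Rx@0 = -4975.0300 N
  Ry@0 = -2481.5341 N
  Ry@2 = +2549.9141 N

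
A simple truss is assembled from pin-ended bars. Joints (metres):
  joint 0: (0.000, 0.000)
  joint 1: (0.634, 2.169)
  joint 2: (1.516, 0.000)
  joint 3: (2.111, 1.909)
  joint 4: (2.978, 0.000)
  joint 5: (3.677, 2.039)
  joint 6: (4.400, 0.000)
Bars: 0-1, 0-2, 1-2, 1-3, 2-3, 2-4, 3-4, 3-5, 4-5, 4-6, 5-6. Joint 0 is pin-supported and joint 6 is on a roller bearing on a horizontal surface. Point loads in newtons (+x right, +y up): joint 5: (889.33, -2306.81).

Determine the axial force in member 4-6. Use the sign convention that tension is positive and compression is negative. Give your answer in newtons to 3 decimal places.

829.689

N=7 nodes, M=11 members, R=3 reactions → 2N=14, M+R=14
member 0 (0-1): L=2.2598, (cx,cy)=(0.2806,0.9598)
member 1 (0-2): L=1.5160, (cx,cy)=(1.0000,0.0000)
member 2 (1-2): L=2.3415, (cx,cy)=(0.3767,-0.9263)
member 3 (1-3): L=1.4997, (cx,cy)=(0.9849,-0.1734)
member 4 (2-3): L=1.9996, (cx,cy)=(0.2976,0.9547)
member 5 (2-4): L=1.4620, (cx,cy)=(1.0000,0.0000)
member 6 (3-4): L=2.0967, (cx,cy)=(0.4135,-0.9105)
member 7 (3-5): L=1.5714, (cx,cy)=(0.9966,0.0827)
member 8 (4-5): L=2.1555, (cx,cy)=(0.3243,0.9460)
member 9 (4-6): L=1.4220, (cx,cy)=(1.0000,0.0000)
member 10 (5-6): L=2.1634, (cx,cy)=(0.3342,-0.9425)
solve A·x = −loads:
  F[0-1] = +34.4567 N (tension)
  F[0-2] = +879.6628 N (tension)
  F[1-2] = -40.4340 N (compression)
  F[1-3] = +25.2809 N (tension)
  F[2-3] = +39.2328 N (tension)
  F[2-4] = +852.7576 N (tension)
  F[3-4] = -31.7908 N (compression)
  F[3-5] = +49.8894 N (tension)
  F[4-5] = +30.5991 N (tension)
  F[4-6] = +829.6887 N (tension)
  F[5-6] = -2482.6266 N (compression)
  Rx@0 = -889.3300 N
  Ry@0 = -33.0728 N
  Ry@6 = +2339.8828 N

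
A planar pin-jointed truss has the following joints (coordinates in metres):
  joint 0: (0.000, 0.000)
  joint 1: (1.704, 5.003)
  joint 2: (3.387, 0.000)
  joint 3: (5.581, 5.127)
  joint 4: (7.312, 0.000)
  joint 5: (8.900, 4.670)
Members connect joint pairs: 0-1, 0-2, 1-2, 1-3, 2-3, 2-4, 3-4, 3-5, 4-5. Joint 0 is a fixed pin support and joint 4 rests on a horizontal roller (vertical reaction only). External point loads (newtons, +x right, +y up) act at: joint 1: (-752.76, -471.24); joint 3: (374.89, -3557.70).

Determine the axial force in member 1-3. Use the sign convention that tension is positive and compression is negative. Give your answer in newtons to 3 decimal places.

N=6 nodes, M=9 members, R=3 reactions → 2N=12, M+R=12
member 0 (0-1): L=5.2852, (cx,cy)=(0.3224,0.9466)
member 1 (0-2): L=3.3870, (cx,cy)=(1.0000,0.0000)
member 2 (1-2): L=5.2785, (cx,cy)=(0.3188,-0.9478)
member 3 (1-3): L=3.8790, (cx,cy)=(0.9995,0.0320)
member 4 (2-3): L=5.5767, (cx,cy)=(0.3934,0.9194)
member 5 (2-4): L=3.9250, (cx,cy)=(1.0000,0.0000)
member 6 (3-4): L=5.4113, (cx,cy)=(0.3199,-0.9475)
member 7 (3-5): L=3.3503, (cx,cy)=(0.9907,-0.1364)
member 8 (4-5): L=4.9326, (cx,cy)=(0.3219,0.9468)
solve A·x = −loads:
  F[0-1] = -1537.9644 N (compression)
  F[0-2] = +117.9822 N (tension)
  F[1-2] = +1036.3351 N (tension)
  F[1-3] = -73.5559 N (compression)
  F[2-3] = -1068.4050 N (compression)
  F[2-4] = +868.7418 N (tension)
  F[3-4] = -2715.7990 N (compression)
  F[3-5] = +0.0000 N (tension)
  F[4-5] = -0.0000 N (compression)
  Rx@0 = +377.8700 N
  Ry@0 = +1455.8383 N
  Ry@4 = +2573.1017 N

-73.556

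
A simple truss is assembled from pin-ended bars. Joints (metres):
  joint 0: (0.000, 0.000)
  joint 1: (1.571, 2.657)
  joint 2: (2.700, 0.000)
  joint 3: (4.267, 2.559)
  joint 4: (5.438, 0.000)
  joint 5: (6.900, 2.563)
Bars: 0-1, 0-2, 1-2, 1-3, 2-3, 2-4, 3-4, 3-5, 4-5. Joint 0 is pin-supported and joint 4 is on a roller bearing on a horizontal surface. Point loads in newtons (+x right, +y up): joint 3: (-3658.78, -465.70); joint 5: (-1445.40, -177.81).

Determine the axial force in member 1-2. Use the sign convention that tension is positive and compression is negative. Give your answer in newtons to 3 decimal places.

N=6 nodes, M=9 members, R=3 reactions → 2N=12, M+R=12
member 0 (0-1): L=3.0867, (cx,cy)=(0.5090,0.8608)
member 1 (0-2): L=2.7000, (cx,cy)=(1.0000,0.0000)
member 2 (1-2): L=2.8869, (cx,cy)=(0.3911,-0.9204)
member 3 (1-3): L=2.6978, (cx,cy)=(0.9993,-0.0363)
member 4 (2-3): L=3.0007, (cx,cy)=(0.5222,0.8528)
member 5 (2-4): L=2.7380, (cx,cy)=(1.0000,0.0000)
member 6 (3-4): L=2.8142, (cx,cy)=(0.4161,-0.9093)
member 7 (3-5): L=2.6330, (cx,cy)=(1.0000,0.0015)
member 8 (4-5): L=2.9507, (cx,cy)=(0.4955,0.8686)
solve A·x = −loads:
  F[0-1] = -2852.5543 N (compression)
  F[0-2] = -3652.3482 N (compression)
  F[1-2] = +2768.0251 N (tension)
  F[1-3] = -2536.0100 N (compression)
  F[2-3] = -2987.2668 N (compression)
  F[2-4] = -1009.8389 N (compression)
  F[3-4] = +2185.9370 N (tension)
  F[3-5] = -1345.1399 N (compression)
  F[4-5] = -202.3518 N (compression)
  Rx@0 = +5104.1800 N
  Ry@0 = +2455.4532 N
  Ry@4 = -1811.9432 N

2768.025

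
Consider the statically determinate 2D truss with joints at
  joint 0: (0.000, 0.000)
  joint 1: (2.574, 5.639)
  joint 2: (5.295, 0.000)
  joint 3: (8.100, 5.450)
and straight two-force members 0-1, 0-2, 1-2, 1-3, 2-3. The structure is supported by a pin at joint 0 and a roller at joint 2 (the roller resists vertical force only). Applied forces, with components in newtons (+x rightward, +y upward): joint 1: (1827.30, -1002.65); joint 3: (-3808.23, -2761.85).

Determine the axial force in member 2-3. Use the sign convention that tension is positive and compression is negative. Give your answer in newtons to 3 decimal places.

-3196.406

N=4 nodes, M=5 members, R=3 reactions → 2N=8, M+R=8
member 0 (0-1): L=6.1987, (cx,cy)=(0.4152,0.9097)
member 1 (0-2): L=5.2950, (cx,cy)=(1.0000,0.0000)
member 2 (1-2): L=6.2612, (cx,cy)=(0.4346,-0.9006)
member 3 (1-3): L=5.5292, (cx,cy)=(0.9994,-0.0342)
member 4 (2-3): L=6.1295, (cx,cy)=(0.4576,0.8891)
solve A·x = −loads:
  F[0-1] = -1127.6810 N (compression)
  F[0-2] = -1512.6618 N (compression)
  F[1-2] = +114.8418 N (tension)
  F[1-3] = -2346.8480 N (compression)
  F[2-3] = -3196.4056 N (compression)
  Rx@0 = +1980.9300 N
  Ry@0 = +1025.8603 N
  Ry@2 = +2738.6397 N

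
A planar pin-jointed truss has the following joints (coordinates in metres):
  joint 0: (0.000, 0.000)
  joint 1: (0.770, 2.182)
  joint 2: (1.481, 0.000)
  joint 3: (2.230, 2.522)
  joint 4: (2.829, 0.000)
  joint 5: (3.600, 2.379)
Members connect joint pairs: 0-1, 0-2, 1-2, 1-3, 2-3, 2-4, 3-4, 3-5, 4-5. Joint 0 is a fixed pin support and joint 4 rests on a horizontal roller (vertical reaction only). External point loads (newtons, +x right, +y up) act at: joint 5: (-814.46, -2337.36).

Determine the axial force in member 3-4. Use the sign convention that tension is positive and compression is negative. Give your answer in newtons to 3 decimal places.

55.138

N=6 nodes, M=9 members, R=3 reactions → 2N=12, M+R=12
member 0 (0-1): L=2.3139, (cx,cy)=(0.3328,0.9430)
member 1 (0-2): L=1.4810, (cx,cy)=(1.0000,0.0000)
member 2 (1-2): L=2.2949, (cx,cy)=(0.3098,-0.9508)
member 3 (1-3): L=1.4991, (cx,cy)=(0.9739,0.2268)
member 4 (2-3): L=2.6309, (cx,cy)=(0.2847,0.9586)
member 5 (2-4): L=1.3480, (cx,cy)=(1.0000,0.0000)
member 6 (3-4): L=2.5922, (cx,cy)=(0.2311,-0.9729)
member 7 (3-5): L=1.3774, (cx,cy)=(0.9946,-0.1038)
member 8 (4-5): L=2.5008, (cx,cy)=(0.3083,0.9513)
solve A·x = −loads:
  F[0-1] = -50.7900 N (compression)
  F[0-2] = -797.5584 N (compression)
  F[1-2] = +42.9732 N (tension)
  F[1-3] = -31.0239 N (compression)
  F[2-3] = -42.6227 N (compression)
  F[2-4] = -772.1101 N (compression)
  F[3-4] = +55.1380 N (tension)
  F[3-5] = -55.3906 N (compression)
  F[4-5] = -2463.0890 N (compression)
  Rx@0 = +814.4600 N
  Ry@0 = +47.8953 N
  Ry@4 = +2289.4647 N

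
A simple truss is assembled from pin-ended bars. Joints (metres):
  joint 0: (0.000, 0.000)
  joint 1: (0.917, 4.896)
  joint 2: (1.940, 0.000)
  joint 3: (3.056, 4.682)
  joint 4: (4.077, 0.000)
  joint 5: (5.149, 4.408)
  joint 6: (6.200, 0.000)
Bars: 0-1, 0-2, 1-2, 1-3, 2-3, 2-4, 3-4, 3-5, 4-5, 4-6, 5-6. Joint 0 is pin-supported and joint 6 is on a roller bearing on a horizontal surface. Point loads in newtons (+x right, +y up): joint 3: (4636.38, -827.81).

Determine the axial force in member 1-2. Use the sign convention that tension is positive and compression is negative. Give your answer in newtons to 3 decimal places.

N=7 nodes, M=11 members, R=3 reactions → 2N=14, M+R=14
member 0 (0-1): L=4.9811, (cx,cy)=(0.1841,0.9829)
member 1 (0-2): L=1.9400, (cx,cy)=(1.0000,0.0000)
member 2 (1-2): L=5.0017, (cx,cy)=(0.2045,-0.9789)
member 3 (1-3): L=2.1497, (cx,cy)=(0.9950,-0.0995)
member 4 (2-3): L=4.8132, (cx,cy)=(0.2319,0.9727)
member 5 (2-4): L=2.1370, (cx,cy)=(1.0000,0.0000)
member 6 (3-4): L=4.7920, (cx,cy)=(0.2131,-0.9770)
member 7 (3-5): L=2.1109, (cx,cy)=(0.9915,-0.1298)
member 8 (4-5): L=4.5365, (cx,cy)=(0.2363,0.9717)
member 9 (4-6): L=2.1230, (cx,cy)=(1.0000,0.0000)
member 10 (5-6): L=4.5316, (cx,cy)=(0.2319,-0.9727)
solve A·x = −loads:
  F[0-1] = +3135.0170 N (tension)
  F[0-2] = +4059.2403 N (tension)
  F[1-2] = -3275.4407 N (compression)
  F[1-3] = +1253.2881 N (tension)
  F[2-3] = +3296.0219 N (tension)
  F[2-4] = +2625.0889 N (tension)
  F[3-4] = -3756.6266 N (compression)
  F[3-5] = -1840.2638 N (compression)
  F[4-5] = +3777.3495 N (tension)
  F[4-6] = +932.0818 N (tension)
  F[5-6] = -4018.8272 N (compression)
  Rx@0 = -4636.3800 N
  Ry@0 = -3081.4349 N
  Ry@6 = +3909.2449 N

-3275.441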